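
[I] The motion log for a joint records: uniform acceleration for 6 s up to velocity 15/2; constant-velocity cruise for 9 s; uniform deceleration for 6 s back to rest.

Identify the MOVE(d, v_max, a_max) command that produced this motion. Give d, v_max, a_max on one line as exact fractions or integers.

d=225/2 v_max=15/2 a_max=5/4

a_max = (15/2)/6 = 5/4
d_a = ½·15/2·6 = 45/2; d_c = 15/2·9 = 135/2
d = 2·45/2 + 135/2 = 225/2
t_c = 9 > 0 ⇒ limit active, v_max = 15/2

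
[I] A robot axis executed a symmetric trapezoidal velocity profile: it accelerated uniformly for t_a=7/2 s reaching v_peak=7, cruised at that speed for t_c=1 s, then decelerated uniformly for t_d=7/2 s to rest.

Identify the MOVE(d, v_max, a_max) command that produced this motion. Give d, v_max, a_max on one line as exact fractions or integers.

d=63/2 v_max=7 a_max=2

a_max = 7/(7/2) = 2
d_a = ½·7·7/2 = 49/4; d_c = 7·1 = 7
d = 2·49/4 + 7 = 63/2
t_c = 1 > 0 → v_max = v_peak = 7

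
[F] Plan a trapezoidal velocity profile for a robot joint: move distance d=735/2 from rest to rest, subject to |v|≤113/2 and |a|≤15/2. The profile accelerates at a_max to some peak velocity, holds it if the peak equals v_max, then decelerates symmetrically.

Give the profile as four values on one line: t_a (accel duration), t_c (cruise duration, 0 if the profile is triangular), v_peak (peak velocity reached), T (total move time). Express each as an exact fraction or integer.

(v_max)²/a_max = (113/2)²/(15/2) = 12769/30
735/2 < 12769/30 → triangular
v_peak = √(735/2·15/2) = √(11025/4) = 105/2
t_a = (105/2)/(15/2) = 7; t_c = 0
T = 2·7 = 14

t_a=7 t_c=0 v_peak=105/2 T=14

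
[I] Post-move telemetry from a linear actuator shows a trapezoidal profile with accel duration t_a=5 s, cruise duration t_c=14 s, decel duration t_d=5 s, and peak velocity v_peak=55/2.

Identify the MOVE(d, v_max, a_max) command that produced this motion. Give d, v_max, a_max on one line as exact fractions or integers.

a_max = (55/2)/5 = 11/2
d_a = ½·55/2·5 = 275/4; d_c = 55/2·14 = 385
d = 2·275/4 + 385 = 1045/2
t_c = 14 > 0 → v_max = v_peak = 55/2

d=1045/2 v_max=55/2 a_max=11/2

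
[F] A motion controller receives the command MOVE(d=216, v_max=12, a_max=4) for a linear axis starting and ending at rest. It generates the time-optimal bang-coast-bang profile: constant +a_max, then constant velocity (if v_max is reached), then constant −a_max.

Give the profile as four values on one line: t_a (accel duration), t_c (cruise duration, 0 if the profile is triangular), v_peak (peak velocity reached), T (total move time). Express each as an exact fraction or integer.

t_a=3 t_c=15 v_peak=12 T=21

(v_max)²/a_max = 12²/4 = 36
216 ≥ 36 → trapezoidal
t_a = 12/4 = 3; v_peak = 12
d_cruise = 216 − 36 = 180; t_c = 180/12 = 15
T = 2·3 + 15 = 21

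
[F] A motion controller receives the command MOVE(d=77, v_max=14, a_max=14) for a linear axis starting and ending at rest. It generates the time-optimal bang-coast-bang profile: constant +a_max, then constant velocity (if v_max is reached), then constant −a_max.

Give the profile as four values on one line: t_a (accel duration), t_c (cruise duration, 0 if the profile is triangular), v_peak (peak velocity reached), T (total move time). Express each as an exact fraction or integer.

t_a=1 t_c=9/2 v_peak=14 T=13/2

(v_max)²/a_max = 14²/14 = 14
77 ≥ 14 ⇒ cruise phase
t_a = 14/14 = 1; v_peak = 14
d_cruise = 77 − 14 = 63; t_c = 63/14 = 9/2
T = 2·1 + 9/2 = 13/2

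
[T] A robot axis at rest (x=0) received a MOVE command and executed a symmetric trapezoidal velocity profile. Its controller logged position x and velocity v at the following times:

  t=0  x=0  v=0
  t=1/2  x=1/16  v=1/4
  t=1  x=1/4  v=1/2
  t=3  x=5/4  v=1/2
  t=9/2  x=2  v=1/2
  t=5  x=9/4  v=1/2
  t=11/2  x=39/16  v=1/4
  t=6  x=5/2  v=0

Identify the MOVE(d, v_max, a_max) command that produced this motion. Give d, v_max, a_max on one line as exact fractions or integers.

final state: t=6, x=5/2, v=0 → d = 5/2
a_max = (1/4−0)/(1/2−0) = 1/2
max v = 1/2 over t∈[1,5] → v_max = 1/2
check: 1/2·(1+4) = 5/2 ✓

d=5/2 v_max=1/2 a_max=1/2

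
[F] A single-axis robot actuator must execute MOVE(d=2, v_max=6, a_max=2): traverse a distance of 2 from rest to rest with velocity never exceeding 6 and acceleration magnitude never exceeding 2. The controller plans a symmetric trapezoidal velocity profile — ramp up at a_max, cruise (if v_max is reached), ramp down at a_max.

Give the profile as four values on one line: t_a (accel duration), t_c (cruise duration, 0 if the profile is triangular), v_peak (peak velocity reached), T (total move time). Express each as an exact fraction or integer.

t_a=1 t_c=0 v_peak=2 T=2

vₘ²/aₘ = 6²/2 = 18
2 < 18 ⇒ no cruise
v_peak = √(2·2) = √4 = 2
t_a = 2/2 = 1; t_c = 0
T = 2·1 = 2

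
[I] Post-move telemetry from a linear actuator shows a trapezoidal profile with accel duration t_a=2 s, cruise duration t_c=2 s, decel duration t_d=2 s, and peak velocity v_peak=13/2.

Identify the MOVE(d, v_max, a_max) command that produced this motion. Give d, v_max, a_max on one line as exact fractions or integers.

a_max = (13/2)/2 = 13/4
d_a = ½·13/2·2 = 13/2; d_c = 13/2·2 = 13
d = 2·13/2 + 13 = 26
t_c = 2 > 0 so v_max = 13/2

d=26 v_max=13/2 a_max=13/4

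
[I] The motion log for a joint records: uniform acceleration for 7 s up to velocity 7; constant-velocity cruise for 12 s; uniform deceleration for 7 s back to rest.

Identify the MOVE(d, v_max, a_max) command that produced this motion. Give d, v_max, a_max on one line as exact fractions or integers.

a_max = 7/7 = 1
d_a = ½·7·7 = 49/2; d_c = 7·12 = 84
d = 2·49/2 + 84 = 133
t_c = 12 > 0 so v_max = 7

d=133 v_max=7 a_max=1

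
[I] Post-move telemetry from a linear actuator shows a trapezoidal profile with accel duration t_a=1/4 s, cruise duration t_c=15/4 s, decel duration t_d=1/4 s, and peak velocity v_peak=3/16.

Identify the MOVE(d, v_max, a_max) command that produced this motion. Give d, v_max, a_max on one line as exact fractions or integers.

a_max = (3/16)/(1/4) = 3/4
d_a = ½·3/16·1/4 = 3/128; d_c = 3/16·15/4 = 45/64
d = 2·3/128 + 45/64 = 3/4
t_c = 15/4 > 0 ⇒ limit active, v_max = 3/16

d=3/4 v_max=3/16 a_max=3/4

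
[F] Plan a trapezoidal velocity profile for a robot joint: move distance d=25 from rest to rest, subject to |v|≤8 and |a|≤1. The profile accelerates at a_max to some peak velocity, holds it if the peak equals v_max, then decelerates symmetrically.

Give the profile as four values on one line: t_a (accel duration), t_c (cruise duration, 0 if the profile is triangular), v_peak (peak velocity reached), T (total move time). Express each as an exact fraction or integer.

t_a=5 t_c=0 v_peak=5 T=10

vₘ²/aₘ = 8²/1 = 64
25 < 64 → triangular
v_peak = √(25·1) = √25 = 5
t_a = 5/1 = 5; t_c = 0
T = 2·5 = 10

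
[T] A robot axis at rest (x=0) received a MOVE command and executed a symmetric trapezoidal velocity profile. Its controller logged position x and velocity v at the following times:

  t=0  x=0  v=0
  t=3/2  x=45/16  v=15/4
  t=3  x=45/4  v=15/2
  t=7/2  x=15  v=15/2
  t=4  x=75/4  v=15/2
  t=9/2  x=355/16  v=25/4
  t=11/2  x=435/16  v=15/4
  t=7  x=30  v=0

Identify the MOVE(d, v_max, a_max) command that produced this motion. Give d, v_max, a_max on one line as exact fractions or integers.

d=30 v_max=15/2 a_max=5/2

final state: t=7, x=30, v=0 → d = 30
a_max = (15/4−0)/(3/2−0) = 5/2
max v = 15/2 over t∈[3,4] → v_max = 15/2
check: 15/2·(3+1) = 30 ✓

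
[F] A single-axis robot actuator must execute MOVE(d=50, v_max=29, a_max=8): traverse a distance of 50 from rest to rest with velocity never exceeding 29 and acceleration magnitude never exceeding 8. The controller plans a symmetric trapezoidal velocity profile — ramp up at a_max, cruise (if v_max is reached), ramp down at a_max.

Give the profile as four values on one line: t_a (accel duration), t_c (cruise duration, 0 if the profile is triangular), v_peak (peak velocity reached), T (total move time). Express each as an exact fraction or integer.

t_a=5/2 t_c=0 v_peak=20 T=5

vₘ²/aₘ = 29²/8 = 841/8
50 < 841/8 → triangular
v_peak = √(50·8) = √400 = 20
t_a = 20/8 = 5/2; t_c = 0
T = 2·5/2 = 5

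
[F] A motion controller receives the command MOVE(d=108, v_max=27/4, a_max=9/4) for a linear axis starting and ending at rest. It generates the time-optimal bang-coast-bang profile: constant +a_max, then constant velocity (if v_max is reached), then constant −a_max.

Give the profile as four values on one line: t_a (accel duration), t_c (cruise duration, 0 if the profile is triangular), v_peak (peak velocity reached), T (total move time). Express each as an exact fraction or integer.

(v_max)²/a_max = (27/4)²/(9/4) = 81/4
108 ≥ 81/4 → trapezoidal
t_a = (27/4)/(9/4) = 3; v_peak = 27/4
d_cruise = 108 − 81/4 = 351/4; t_c = (351/4)/(27/4) = 13
T = 2·3 + 13 = 19

t_a=3 t_c=13 v_peak=27/4 T=19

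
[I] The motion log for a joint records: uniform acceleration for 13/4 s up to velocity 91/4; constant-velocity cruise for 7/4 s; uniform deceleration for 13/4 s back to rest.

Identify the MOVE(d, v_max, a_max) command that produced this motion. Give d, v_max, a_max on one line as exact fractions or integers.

a_max = (91/4)/(13/4) = 7
d_a = ½·91/4·13/4 = 1183/32; d_c = 91/4·7/4 = 637/16
d = 2·1183/32 + 637/16 = 455/4
t_c = 7/4 > 0 so v_max = 91/4

d=455/4 v_max=91/4 a_max=7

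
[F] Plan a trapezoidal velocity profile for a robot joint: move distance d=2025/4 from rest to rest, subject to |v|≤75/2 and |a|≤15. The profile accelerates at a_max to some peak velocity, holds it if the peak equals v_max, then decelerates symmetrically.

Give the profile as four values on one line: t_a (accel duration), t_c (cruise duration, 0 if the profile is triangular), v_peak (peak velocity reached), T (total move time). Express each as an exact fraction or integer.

t_a=5/2 t_c=11 v_peak=75/2 T=16

vₘ²/aₘ = (75/2)²/15 = 375/4
2025/4 ≥ 375/4 so v_max reached
t_a = (75/2)/15 = 5/2; v_peak = 75/2
d_cruise = 2025/4 − 375/4 = 825/2; t_c = (825/2)/(75/2) = 11
T = 2·5/2 + 11 = 16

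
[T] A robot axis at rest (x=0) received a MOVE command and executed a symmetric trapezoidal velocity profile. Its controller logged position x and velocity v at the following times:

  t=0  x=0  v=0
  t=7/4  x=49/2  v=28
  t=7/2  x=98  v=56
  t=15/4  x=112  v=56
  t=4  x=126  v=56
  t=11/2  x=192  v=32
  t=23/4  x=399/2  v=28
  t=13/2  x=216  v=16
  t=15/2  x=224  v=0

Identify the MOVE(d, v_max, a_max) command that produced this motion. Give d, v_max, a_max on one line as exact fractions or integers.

final state: t=15/2, x=224, v=0 → d = 224
a_max = (28−0)/(7/4−0) = 16
max v = 56 over t∈[7/2,4] → v_max = 56
check: 56·(7/2+1/2) = 224 ✓

d=224 v_max=56 a_max=16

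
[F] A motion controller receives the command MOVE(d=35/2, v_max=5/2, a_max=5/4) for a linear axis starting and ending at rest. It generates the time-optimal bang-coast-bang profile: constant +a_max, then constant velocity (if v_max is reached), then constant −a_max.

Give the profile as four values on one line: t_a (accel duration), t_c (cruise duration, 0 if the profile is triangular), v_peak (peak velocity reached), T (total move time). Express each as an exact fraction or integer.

t_a=2 t_c=5 v_peak=5/2 T=9

vₘ²/aₘ = (5/2)²/(5/4) = 5
35/2 ≥ 5 ⇒ cruise phase
t_a = (5/2)/(5/4) = 2; v_peak = 5/2
d_cruise = 35/2 − 5 = 25/2; t_c = (25/2)/(5/2) = 5
T = 2·2 + 5 = 9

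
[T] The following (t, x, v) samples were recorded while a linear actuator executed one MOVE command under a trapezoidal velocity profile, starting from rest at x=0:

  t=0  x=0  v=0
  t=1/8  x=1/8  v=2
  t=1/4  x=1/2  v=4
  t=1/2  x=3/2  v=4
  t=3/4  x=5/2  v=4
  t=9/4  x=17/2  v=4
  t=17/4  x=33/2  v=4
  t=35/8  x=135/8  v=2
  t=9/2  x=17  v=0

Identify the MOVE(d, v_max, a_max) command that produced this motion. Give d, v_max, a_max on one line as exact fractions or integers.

d=17 v_max=4 a_max=16

final state: t=9/2, x=17, v=0 → d = 17
a_max = (2−0)/(1/8−0) = 16
max v = 4 over t∈[1/4,17/4] → v_max = 4
check: 4·(1/4+4) = 17 ✓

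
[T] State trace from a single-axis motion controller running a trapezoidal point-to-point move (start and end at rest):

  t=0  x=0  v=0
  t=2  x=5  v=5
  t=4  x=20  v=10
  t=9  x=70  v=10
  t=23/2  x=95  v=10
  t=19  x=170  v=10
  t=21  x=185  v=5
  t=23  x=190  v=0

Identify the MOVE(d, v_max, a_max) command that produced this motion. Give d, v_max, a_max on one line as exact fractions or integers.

final state: t=23, x=190, v=0 → d = 190
a_max = (5−0)/(2−0) = 5/2
max v = 10 over t∈[4,19] → v_max = 10
check: 10·(4+15) = 190 ✓

d=190 v_max=10 a_max=5/2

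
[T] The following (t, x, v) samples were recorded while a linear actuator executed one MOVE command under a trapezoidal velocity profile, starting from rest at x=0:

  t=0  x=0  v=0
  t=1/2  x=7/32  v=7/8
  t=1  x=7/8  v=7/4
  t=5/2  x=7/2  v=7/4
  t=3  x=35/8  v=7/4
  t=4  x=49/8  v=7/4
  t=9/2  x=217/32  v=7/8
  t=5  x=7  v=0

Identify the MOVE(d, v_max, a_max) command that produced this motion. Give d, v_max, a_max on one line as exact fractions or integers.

final state: t=5, x=7, v=0 → d = 7
a_max = (7/8−0)/(1/2−0) = 7/4
max v = 7/4 over t∈[1,4] → v_max = 7/4
check: 7/4·(1+3) = 7 ✓

d=7 v_max=7/4 a_max=7/4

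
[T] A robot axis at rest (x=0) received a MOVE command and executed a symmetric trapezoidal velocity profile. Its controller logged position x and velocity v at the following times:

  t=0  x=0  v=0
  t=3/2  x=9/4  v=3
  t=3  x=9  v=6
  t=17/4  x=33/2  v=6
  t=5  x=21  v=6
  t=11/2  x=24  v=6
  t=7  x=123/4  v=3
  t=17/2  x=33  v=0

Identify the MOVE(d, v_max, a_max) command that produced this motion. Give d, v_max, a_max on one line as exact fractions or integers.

final state: t=17/2, x=33, v=0 → d = 33
a_max = (3−0)/(3/2−0) = 2
max v = 6 over t∈[3,11/2] → v_max = 6
check: 6·(3+5/2) = 33 ✓

d=33 v_max=6 a_max=2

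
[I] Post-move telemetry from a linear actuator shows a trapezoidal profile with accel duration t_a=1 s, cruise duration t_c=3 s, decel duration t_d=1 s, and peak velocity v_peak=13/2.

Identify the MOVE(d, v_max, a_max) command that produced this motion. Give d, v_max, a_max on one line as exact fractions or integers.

a_max = (13/2)/1 = 13/2
d_a = ½·13/2·1 = 13/4; d_c = 13/2·3 = 39/2
d = 2·13/4 + 39/2 = 26
t_c = 3 > 0 so v_max = 13/2

d=26 v_max=13/2 a_max=13/2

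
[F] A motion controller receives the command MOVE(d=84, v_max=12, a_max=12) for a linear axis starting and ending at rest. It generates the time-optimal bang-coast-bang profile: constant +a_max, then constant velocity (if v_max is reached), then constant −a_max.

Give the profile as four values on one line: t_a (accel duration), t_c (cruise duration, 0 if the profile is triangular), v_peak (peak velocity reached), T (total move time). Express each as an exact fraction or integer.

(v_max)²/a_max = 12²/12 = 12
84 ≥ 12 so v_max reached
t_a = 12/12 = 1; v_peak = 12
d_cruise = 84 − 12 = 72; t_c = 72/12 = 6
T = 2·1 + 6 = 8

t_a=1 t_c=6 v_peak=12 T=8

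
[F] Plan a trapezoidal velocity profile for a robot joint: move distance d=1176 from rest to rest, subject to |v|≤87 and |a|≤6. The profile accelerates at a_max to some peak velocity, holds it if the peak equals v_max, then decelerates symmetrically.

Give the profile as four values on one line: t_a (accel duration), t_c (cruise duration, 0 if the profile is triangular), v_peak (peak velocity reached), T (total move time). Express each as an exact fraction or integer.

vₘ²/aₘ = 87²/6 = 2523/2
1176 < 2523/2 ⇒ no cruise
v_peak = √(1176·6) = √7056 = 84
t_a = 84/6 = 14; t_c = 0
T = 2·14 = 28

t_a=14 t_c=0 v_peak=84 T=28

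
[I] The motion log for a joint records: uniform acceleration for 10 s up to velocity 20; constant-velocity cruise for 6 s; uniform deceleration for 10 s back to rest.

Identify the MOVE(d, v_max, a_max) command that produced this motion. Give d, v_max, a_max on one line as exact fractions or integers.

a_max = 20/10 = 2
d_a = ½·20·10 = 100; d_c = 20·6 = 120
d = 2·100 + 120 = 320
t_c = 6 > 0 so v_max = 20

d=320 v_max=20 a_max=2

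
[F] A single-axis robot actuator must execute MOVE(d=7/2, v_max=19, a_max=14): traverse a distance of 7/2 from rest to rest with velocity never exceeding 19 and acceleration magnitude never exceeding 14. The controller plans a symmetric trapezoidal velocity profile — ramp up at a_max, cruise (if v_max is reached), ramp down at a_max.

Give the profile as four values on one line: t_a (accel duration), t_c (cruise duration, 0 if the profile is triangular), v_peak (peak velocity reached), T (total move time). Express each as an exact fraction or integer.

t_a=1/2 t_c=0 v_peak=7 T=1

(v_max)²/a_max = 19²/14 = 361/14
7/2 < 361/14 → triangular
v_peak = √(7/2·14) = √49 = 7
t_a = 7/14 = 1/2; t_c = 0
T = 2·1/2 = 1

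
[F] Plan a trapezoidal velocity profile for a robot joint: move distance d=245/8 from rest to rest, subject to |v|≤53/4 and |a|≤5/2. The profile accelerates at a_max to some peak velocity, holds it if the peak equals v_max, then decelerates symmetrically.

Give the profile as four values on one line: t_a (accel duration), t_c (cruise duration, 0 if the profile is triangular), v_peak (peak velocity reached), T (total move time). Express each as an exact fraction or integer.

v_max²/a_max = (53/4)²/(5/2) = 2809/40
245/8 < 2809/40 so t_c = 0
v_peak = √(245/8·5/2) = √(1225/16) = 35/4
t_a = (35/4)/(5/2) = 7/2; t_c = 0
T = 2·7/2 = 7

t_a=7/2 t_c=0 v_peak=35/4 T=7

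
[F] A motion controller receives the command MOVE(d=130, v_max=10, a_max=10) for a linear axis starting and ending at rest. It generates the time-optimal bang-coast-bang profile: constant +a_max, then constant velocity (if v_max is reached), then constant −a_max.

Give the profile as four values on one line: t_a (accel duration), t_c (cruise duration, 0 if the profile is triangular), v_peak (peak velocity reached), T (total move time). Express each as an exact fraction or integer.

t_a=1 t_c=12 v_peak=10 T=14

vₘ²/aₘ = 10²/10 = 10
130 ≥ 10 ⇒ cruise phase
t_a = 10/10 = 1; v_peak = 10
d_cruise = 130 − 10 = 120; t_c = 120/10 = 12
T = 2·1 + 12 = 14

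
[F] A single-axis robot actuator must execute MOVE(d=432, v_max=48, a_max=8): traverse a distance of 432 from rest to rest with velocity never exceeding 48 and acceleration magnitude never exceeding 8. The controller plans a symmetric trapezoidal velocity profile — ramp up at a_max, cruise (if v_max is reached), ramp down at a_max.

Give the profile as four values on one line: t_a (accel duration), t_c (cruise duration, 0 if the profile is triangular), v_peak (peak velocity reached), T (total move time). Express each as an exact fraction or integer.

t_a=6 t_c=3 v_peak=48 T=15

(v_max)²/a_max = 48²/8 = 288
432 ≥ 288 → trapezoidal
t_a = 48/8 = 6; v_peak = 48
d_cruise = 432 − 288 = 144; t_c = 144/48 = 3
T = 2·6 + 3 = 15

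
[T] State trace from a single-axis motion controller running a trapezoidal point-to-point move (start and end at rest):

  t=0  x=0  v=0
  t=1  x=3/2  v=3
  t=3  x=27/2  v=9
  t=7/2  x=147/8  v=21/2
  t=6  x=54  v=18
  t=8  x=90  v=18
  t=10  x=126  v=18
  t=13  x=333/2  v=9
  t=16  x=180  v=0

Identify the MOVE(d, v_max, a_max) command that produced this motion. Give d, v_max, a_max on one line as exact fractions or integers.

final state: t=16, x=180, v=0 → d = 180
a_max = (3−0)/(1−0) = 3
max v = 18 over t∈[6,10] → v_max = 18
check: 18·(6+4) = 180 ✓

d=180 v_max=18 a_max=3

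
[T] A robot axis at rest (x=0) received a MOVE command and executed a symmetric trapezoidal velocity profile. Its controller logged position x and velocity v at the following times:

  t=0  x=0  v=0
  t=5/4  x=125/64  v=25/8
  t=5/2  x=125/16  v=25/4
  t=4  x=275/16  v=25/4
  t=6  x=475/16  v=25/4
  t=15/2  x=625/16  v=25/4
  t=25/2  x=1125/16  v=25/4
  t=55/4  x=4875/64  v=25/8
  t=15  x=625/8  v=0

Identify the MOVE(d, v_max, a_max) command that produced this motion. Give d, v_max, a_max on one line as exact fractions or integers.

d=625/8 v_max=25/4 a_max=5/2

final state: t=15, x=625/8, v=0 → d = 625/8
a_max = (25/8−0)/(5/4−0) = 5/2
max v = 25/4 over t∈[5/2,25/2] → v_max = 25/4
check: 25/4·(5/2+10) = 625/8 ✓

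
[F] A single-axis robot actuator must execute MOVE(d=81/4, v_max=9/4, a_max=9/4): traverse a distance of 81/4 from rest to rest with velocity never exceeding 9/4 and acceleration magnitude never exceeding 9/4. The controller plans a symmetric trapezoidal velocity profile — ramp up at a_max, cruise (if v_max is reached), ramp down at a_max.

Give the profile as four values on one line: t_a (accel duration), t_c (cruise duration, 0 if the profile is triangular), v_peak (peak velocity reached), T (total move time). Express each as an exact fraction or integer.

t_a=1 t_c=8 v_peak=9/4 T=10

vₘ²/aₘ = (9/4)²/(9/4) = 9/4
81/4 ≥ 9/4 so v_max reached
t_a = (9/4)/(9/4) = 1; v_peak = 9/4
d_cruise = 81/4 − 9/4 = 18; t_c = 18/(9/4) = 8
T = 2·1 + 8 = 10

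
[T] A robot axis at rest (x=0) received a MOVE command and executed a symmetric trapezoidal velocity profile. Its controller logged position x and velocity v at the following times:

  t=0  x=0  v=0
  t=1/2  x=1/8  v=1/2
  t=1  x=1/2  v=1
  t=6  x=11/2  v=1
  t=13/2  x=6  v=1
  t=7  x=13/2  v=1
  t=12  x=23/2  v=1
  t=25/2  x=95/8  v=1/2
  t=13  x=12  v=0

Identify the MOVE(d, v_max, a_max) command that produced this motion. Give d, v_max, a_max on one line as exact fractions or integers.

d=12 v_max=1 a_max=1

final state: t=13, x=12, v=0 → d = 12
a_max = (1/2−0)/(1/2−0) = 1
max v = 1 over t∈[1,12] → v_max = 1
check: 1·(1+11) = 12 ✓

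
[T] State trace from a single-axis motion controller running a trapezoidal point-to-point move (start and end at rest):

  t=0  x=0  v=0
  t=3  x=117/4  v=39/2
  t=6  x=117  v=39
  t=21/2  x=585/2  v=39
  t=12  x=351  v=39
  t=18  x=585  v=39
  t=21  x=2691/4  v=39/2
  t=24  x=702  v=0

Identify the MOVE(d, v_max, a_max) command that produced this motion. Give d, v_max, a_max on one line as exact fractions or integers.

final state: t=24, x=702, v=0 → d = 702
a_max = (39/2−0)/(3−0) = 13/2
max v = 39 over t∈[6,18] → v_max = 39
check: 39·(6+12) = 702 ✓

d=702 v_max=39 a_max=13/2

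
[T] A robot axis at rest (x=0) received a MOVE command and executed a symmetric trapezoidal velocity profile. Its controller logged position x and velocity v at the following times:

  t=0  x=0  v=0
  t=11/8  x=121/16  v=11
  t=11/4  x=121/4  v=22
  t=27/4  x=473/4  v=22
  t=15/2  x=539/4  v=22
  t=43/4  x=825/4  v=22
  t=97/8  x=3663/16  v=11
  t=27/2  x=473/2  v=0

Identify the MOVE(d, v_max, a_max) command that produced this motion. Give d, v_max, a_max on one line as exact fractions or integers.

d=473/2 v_max=22 a_max=8

final state: t=27/2, x=473/2, v=0 → d = 473/2
a_max = (11−0)/(11/8−0) = 8
max v = 22 over t∈[11/4,43/4] → v_max = 22
check: 22·(11/4+8) = 473/2 ✓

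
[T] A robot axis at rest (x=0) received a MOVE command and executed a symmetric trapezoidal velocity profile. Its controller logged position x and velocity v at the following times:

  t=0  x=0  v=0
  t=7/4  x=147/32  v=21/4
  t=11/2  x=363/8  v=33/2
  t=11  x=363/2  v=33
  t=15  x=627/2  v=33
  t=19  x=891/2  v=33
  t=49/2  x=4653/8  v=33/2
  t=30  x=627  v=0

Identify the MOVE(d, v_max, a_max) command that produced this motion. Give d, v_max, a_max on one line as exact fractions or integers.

final state: t=30, x=627, v=0 → d = 627
a_max = (21/4−0)/(7/4−0) = 3
max v = 33 over t∈[11,19] → v_max = 33
check: 33·(11+8) = 627 ✓

d=627 v_max=33 a_max=3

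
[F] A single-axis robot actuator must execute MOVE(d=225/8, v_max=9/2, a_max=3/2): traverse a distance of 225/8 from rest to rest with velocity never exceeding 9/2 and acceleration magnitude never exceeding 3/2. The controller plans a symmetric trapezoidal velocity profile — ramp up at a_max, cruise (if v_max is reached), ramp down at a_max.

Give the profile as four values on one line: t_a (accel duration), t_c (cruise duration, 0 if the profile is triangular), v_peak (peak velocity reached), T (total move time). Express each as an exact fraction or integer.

v_max²/a_max = (9/2)²/(3/2) = 27/2
225/8 ≥ 27/2 → trapezoidal
t_a = (9/2)/(3/2) = 3; v_peak = 9/2
d_cruise = 225/8 − 27/2 = 117/8; t_c = (117/8)/(9/2) = 13/4
T = 2·3 + 13/4 = 37/4

t_a=3 t_c=13/4 v_peak=9/2 T=37/4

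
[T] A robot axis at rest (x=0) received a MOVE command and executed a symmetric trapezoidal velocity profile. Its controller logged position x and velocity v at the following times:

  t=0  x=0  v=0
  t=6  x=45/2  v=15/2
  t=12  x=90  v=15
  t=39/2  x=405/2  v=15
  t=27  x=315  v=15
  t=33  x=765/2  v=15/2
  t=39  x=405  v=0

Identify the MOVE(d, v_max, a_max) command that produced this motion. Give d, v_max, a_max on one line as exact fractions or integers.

final state: t=39, x=405, v=0 → d = 405
a_max = (15/2−0)/(6−0) = 5/4
max v = 15 over t∈[12,27] → v_max = 15
check: 15·(12+15) = 405 ✓

d=405 v_max=15 a_max=5/4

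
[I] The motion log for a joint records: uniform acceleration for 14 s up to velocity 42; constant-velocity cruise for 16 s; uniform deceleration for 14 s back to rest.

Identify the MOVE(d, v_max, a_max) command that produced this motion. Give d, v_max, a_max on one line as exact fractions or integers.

d=1260 v_max=42 a_max=3

a_max = 42/14 = 3
d_a = ½·42·14 = 294; d_c = 42·16 = 672
d = 2·294 + 672 = 1260
t_c = 16 > 0 → v_max = v_peak = 42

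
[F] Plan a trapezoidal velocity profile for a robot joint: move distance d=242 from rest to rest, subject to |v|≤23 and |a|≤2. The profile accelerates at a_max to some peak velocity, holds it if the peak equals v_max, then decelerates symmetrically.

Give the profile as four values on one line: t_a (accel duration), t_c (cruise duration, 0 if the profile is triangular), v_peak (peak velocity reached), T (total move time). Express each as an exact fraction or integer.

t_a=11 t_c=0 v_peak=22 T=22

v_max²/a_max = 23²/2 = 529/2
242 < 529/2 → triangular
v_peak = √(242·2) = √484 = 22
t_a = 22/2 = 11; t_c = 0
T = 2·11 = 22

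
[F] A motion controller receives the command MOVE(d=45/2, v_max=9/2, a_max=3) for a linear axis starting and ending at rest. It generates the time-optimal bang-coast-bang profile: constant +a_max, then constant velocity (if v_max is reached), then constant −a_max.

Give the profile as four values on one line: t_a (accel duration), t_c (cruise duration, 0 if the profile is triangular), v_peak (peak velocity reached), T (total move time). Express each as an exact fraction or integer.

t_a=3/2 t_c=7/2 v_peak=9/2 T=13/2

vₘ²/aₘ = (9/2)²/3 = 27/4
45/2 ≥ 27/4 → trapezoidal
t_a = (9/2)/3 = 3/2; v_peak = 9/2
d_cruise = 45/2 − 27/4 = 63/4; t_c = (63/4)/(9/2) = 7/2
T = 2·3/2 + 7/2 = 13/2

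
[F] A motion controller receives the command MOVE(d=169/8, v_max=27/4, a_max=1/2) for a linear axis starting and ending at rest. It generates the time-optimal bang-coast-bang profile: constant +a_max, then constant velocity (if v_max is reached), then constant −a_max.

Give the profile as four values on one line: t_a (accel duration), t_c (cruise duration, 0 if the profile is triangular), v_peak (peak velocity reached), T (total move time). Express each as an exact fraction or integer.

(v_max)²/a_max = (27/4)²/(1/2) = 729/8
169/8 < 729/8 ⇒ no cruise
v_peak = √(169/8·1/2) = √(169/16) = 13/4
t_a = (13/4)/(1/2) = 13/2; t_c = 0
T = 2·13/2 = 13

t_a=13/2 t_c=0 v_peak=13/4 T=13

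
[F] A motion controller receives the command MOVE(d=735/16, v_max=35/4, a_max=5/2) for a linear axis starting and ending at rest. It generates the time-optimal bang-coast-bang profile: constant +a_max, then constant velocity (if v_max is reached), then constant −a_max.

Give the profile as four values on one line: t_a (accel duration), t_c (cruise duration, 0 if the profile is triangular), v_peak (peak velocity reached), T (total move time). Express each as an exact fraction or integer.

(v_max)²/a_max = (35/4)²/(5/2) = 245/8
735/16 ≥ 245/8 ⇒ cruise phase
t_a = (35/4)/(5/2) = 7/2; v_peak = 35/4
d_cruise = 735/16 − 245/8 = 245/16; t_c = (245/16)/(35/4) = 7/4
T = 2·7/2 + 7/4 = 35/4

t_a=7/2 t_c=7/4 v_peak=35/4 T=35/4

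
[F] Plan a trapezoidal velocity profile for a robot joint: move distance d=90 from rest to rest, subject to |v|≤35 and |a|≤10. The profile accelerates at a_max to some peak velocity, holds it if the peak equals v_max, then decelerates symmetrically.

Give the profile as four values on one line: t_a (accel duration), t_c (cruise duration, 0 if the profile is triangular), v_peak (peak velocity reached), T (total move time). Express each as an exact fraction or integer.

vₘ²/aₘ = 35²/10 = 245/2
90 < 245/2 so t_c = 0
v_peak = √(90·10) = √900 = 30
t_a = 30/10 = 3; t_c = 0
T = 2·3 = 6

t_a=3 t_c=0 v_peak=30 T=6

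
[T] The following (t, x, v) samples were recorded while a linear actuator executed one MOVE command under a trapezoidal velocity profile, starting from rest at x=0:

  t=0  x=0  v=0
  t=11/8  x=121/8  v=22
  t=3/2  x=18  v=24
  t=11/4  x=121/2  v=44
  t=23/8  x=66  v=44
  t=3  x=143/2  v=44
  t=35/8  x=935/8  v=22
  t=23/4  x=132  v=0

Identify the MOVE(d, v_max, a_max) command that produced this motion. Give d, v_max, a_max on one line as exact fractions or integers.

final state: t=23/4, x=132, v=0 → d = 132
a_max = (22−0)/(11/8−0) = 16
max v = 44 over t∈[11/4,3] → v_max = 44
check: 44·(11/4+1/4) = 132 ✓

d=132 v_max=44 a_max=16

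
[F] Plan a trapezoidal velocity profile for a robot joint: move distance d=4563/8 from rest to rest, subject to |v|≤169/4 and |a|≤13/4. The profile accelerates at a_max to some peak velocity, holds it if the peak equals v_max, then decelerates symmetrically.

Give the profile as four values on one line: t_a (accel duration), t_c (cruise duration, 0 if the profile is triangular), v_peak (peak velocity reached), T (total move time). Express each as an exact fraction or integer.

t_a=13 t_c=1/2 v_peak=169/4 T=53/2

vₘ²/aₘ = (169/4)²/(13/4) = 2197/4
4563/8 ≥ 2197/4 so v_max reached
t_a = (169/4)/(13/4) = 13; v_peak = 169/4
d_cruise = 4563/8 − 2197/4 = 169/8; t_c = (169/8)/(169/4) = 1/2
T = 2·13 + 1/2 = 53/2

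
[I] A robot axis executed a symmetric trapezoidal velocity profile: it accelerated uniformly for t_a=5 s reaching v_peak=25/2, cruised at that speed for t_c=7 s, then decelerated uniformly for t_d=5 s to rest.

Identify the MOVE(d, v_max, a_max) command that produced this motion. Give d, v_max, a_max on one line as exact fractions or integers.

d=150 v_max=25/2 a_max=5/2

a_max = (25/2)/5 = 5/2
d_a = ½·25/2·5 = 125/4; d_c = 25/2·7 = 175/2
d = 2·125/4 + 175/2 = 150
t_c = 7 > 0 ⇒ limit active, v_max = 25/2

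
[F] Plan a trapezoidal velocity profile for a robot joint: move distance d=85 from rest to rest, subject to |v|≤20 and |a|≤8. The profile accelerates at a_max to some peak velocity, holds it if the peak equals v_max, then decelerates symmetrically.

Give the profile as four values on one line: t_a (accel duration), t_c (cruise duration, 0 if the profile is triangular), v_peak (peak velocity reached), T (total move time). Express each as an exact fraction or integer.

t_a=5/2 t_c=7/4 v_peak=20 T=27/4

vₘ²/aₘ = 20²/8 = 50
85 ≥ 50 ⇒ cruise phase
t_a = 20/8 = 5/2; v_peak = 20
d_cruise = 85 − 50 = 35; t_c = 35/20 = 7/4
T = 2·5/2 + 7/4 = 27/4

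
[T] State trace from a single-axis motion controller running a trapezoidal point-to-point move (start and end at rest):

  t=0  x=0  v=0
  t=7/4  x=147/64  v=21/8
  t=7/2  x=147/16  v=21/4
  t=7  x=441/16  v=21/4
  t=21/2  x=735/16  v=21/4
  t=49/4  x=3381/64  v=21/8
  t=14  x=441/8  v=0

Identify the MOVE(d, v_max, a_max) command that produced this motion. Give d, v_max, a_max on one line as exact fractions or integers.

d=441/8 v_max=21/4 a_max=3/2

final state: t=14, x=441/8, v=0 → d = 441/8
a_max = (21/8−0)/(7/4−0) = 3/2
max v = 21/4 over t∈[7/2,21/2] → v_max = 21/4
check: 21/4·(7/2+7) = 441/8 ✓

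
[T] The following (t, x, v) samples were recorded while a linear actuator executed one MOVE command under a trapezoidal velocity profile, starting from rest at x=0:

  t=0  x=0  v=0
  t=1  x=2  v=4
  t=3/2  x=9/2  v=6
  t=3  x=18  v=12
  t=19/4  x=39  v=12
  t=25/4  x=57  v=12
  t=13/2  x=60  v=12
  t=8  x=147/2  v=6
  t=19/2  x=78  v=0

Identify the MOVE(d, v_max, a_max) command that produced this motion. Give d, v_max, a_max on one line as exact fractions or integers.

final state: t=19/2, x=78, v=0 → d = 78
a_max = (4−0)/(1−0) = 4
max v = 12 over t∈[3,13/2] → v_max = 12
check: 12·(3+7/2) = 78 ✓

d=78 v_max=12 a_max=4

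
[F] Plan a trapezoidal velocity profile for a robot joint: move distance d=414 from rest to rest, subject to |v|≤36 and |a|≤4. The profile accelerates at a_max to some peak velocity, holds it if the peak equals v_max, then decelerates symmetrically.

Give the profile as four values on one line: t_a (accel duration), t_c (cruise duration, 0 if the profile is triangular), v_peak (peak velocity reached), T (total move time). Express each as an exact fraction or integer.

t_a=9 t_c=5/2 v_peak=36 T=41/2

(v_max)²/a_max = 36²/4 = 324
414 ≥ 324 ⇒ cruise phase
t_a = 36/4 = 9; v_peak = 36
d_cruise = 414 − 324 = 90; t_c = 90/36 = 5/2
T = 2·9 + 5/2 = 41/2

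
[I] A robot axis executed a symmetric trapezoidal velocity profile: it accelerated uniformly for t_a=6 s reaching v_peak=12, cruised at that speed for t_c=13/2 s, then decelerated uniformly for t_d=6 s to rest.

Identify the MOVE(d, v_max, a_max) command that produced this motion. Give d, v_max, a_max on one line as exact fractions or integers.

a_max = 12/6 = 2
d_a = ½·12·6 = 36; d_c = 12·13/2 = 78
d = 2·36 + 78 = 150
t_c = 13/2 > 0 so v_max = 12

d=150 v_max=12 a_max=2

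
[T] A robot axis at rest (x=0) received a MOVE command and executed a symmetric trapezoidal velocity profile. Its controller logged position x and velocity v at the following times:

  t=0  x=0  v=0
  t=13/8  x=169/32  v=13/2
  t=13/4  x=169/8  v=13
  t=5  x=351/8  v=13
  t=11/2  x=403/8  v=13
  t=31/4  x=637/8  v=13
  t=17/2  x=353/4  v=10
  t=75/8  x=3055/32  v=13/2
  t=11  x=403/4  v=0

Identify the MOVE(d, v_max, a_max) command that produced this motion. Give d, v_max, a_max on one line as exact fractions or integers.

d=403/4 v_max=13 a_max=4

final state: t=11, x=403/4, v=0 → d = 403/4
a_max = (13/2−0)/(13/8−0) = 4
max v = 13 over t∈[13/4,31/4] → v_max = 13
check: 13·(13/4+9/2) = 403/4 ✓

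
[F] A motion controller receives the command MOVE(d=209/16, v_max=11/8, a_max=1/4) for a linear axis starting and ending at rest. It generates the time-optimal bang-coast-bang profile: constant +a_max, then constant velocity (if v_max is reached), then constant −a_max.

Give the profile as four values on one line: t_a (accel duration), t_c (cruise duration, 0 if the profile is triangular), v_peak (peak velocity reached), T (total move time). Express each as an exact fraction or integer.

t_a=11/2 t_c=4 v_peak=11/8 T=15

v_max²/a_max = (11/8)²/(1/4) = 121/16
209/16 ≥ 121/16 → trapezoidal
t_a = (11/8)/(1/4) = 11/2; v_peak = 11/8
d_cruise = 209/16 − 121/16 = 11/2; t_c = (11/2)/(11/8) = 4
T = 2·11/2 + 4 = 15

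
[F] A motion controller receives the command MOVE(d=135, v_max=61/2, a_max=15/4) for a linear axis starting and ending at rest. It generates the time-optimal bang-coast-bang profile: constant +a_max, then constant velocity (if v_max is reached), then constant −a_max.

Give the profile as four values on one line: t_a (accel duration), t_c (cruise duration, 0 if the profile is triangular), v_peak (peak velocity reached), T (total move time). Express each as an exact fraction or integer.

v_max²/a_max = (61/2)²/(15/4) = 3721/15
135 < 3721/15 ⇒ no cruise
v_peak = √(135·15/4) = √(2025/4) = 45/2
t_a = (45/2)/(15/4) = 6; t_c = 0
T = 2·6 = 12

t_a=6 t_c=0 v_peak=45/2 T=12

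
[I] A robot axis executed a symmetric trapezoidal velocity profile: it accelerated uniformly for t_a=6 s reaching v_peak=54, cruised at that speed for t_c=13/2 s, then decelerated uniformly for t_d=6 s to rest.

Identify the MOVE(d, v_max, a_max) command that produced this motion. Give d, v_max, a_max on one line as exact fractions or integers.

d=675 v_max=54 a_max=9

a_max = 54/6 = 9
d_a = ½·54·6 = 162; d_c = 54·13/2 = 351
d = 2·162 + 351 = 675
t_c = 13/2 > 0 → v_max = v_peak = 54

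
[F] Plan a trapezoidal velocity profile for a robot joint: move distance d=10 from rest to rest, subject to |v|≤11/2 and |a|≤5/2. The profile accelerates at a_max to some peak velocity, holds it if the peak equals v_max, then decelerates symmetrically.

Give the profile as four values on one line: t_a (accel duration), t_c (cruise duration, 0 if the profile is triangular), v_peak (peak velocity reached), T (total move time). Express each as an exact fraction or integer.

t_a=2 t_c=0 v_peak=5 T=4

(v_max)²/a_max = (11/2)²/(5/2) = 121/10
10 < 121/10 → triangular
v_peak = √(10·5/2) = √25 = 5
t_a = 5/(5/2) = 2; t_c = 0
T = 2·2 = 4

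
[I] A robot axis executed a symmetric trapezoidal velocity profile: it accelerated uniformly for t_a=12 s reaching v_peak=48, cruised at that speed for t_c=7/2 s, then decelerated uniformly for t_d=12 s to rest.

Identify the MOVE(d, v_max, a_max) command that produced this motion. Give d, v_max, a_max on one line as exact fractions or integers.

a_max = 48/12 = 4
d_a = ½·48·12 = 288; d_c = 48·7/2 = 168
d = 2·288 + 168 = 744
t_c = 7/2 > 0 so v_max = 48

d=744 v_max=48 a_max=4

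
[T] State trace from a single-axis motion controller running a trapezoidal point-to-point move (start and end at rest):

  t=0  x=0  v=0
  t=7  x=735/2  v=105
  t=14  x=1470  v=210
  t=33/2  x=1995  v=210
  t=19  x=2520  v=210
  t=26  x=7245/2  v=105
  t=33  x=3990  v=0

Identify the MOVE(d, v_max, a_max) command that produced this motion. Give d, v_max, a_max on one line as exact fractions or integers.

d=3990 v_max=210 a_max=15

final state: t=33, x=3990, v=0 → d = 3990
a_max = (105−0)/(7−0) = 15
max v = 210 over t∈[14,19] → v_max = 210
check: 210·(14+5) = 3990 ✓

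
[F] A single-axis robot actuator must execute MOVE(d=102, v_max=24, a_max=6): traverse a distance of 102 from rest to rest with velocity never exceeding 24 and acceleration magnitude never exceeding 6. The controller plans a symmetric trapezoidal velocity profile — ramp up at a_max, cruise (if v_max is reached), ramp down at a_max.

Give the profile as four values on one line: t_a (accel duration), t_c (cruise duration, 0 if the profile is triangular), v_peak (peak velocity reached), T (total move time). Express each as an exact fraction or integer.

t_a=4 t_c=1/4 v_peak=24 T=33/4

v_max²/a_max = 24²/6 = 96
102 ≥ 96 so v_max reached
t_a = 24/6 = 4; v_peak = 24
d_cruise = 102 − 96 = 6; t_c = 6/24 = 1/4
T = 2·4 + 1/4 = 33/4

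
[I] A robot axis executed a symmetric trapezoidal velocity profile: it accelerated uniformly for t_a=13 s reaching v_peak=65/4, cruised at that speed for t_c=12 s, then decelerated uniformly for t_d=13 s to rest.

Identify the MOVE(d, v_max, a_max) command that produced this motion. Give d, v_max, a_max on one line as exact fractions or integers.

d=1625/4 v_max=65/4 a_max=5/4

a_max = (65/4)/13 = 5/4
d_a = ½·65/4·13 = 845/8; d_c = 65/4·12 = 195
d = 2·845/8 + 195 = 1625/4
t_c = 12 > 0 ⇒ limit active, v_max = 65/4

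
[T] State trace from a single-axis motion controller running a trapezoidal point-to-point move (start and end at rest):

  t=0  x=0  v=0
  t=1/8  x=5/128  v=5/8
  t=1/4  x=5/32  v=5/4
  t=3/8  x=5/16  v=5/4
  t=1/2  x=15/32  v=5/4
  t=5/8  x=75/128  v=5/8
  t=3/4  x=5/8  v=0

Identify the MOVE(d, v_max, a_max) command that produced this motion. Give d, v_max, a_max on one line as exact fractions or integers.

final state: t=3/4, x=5/8, v=0 → d = 5/8
a_max = (5/8−0)/(1/8−0) = 5
max v = 5/4 over t∈[1/4,1/2] → v_max = 5/4
check: 5/4·(1/4+1/4) = 5/8 ✓

d=5/8 v_max=5/4 a_max=5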